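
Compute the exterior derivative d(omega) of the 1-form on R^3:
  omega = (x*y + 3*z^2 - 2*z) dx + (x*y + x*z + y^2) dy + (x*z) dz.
d(omega) = (-x + y + z) dx ∧ dy + (2 - 5*z) dx ∧ dz + (-x) dy ∧ dz

For a 1-form omega = sum_i f_i dx_i, the exterior derivative is
  d(omega) = sum_{i < j} (∂f_j/∂x_i - ∂f_i/∂x_j) dx_i ∧ dx_j.
  coefficient of dx ∧ dy: ∂f_2/∂x - ∂f_1/∂y = ∂(x*y + x*z + y^2)/∂x - ∂(x*y + 3*z^2 - 2*z)/∂y = -x + y + z
  coefficient of dx ∧ dz: ∂f_3/∂x - ∂f_1/∂z = ∂(x*z)/∂x - ∂(x*y + 3*z^2 - 2*z)/∂z = 2 - 5*z
  coefficient of dy ∧ dz: ∂f_3/∂y - ∂f_2/∂z = ∂(x*z)/∂y - ∂(x*y + x*z + y^2)/∂z = -x
Assembling: d(omega) = (-x + y + z) dx ∧ dy + (2 - 5*z) dx ∧ dz + (-x) dy ∧ dz.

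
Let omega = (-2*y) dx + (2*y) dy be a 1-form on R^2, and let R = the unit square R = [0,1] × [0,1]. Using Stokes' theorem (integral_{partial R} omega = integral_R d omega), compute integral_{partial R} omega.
integral_(partial R) omega = 2

Stokes: integral_partial_R omega = integral_R d omega with d omega = (∂Q/∂x - ∂P/∂y) dx ∧ dy.
  ∂Q/∂x = 0
  ∂P/∂y = -2
  integrand = ∂Q/∂x - ∂P/∂y = 2.
Integrating over R: integral_0^1 integral_0^1 (2) dx dy = 2.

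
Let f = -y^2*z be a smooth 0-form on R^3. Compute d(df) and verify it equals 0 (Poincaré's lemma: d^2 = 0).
d(df) = 0

Step 1: df = sum_i (∂f/∂x_i) dx_i = (0) dx + (-2*y*z) dy + (-y^2) dz.
Step 2: Apply d again. Using the 1-form formula, the coefficient of dx ∧ dy in d(df) is ∂^2 f/∂x ∂y - ∂^2 f/∂y ∂x = (0) - (0) = 0 (equality of mixed partials for smooth f).
Similarly for dx ∧ dz and dy ∧ dz — all coefficients vanish. So d(df) = 0.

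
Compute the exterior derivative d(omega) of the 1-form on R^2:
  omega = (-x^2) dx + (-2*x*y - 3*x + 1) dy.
d(omega) = (-2*y - 3) dx ∧ dy

For a 1-form omega = sum_i f_i dx_i, the exterior derivative is
  d(omega) = sum_{i < j} (∂f_j/∂x_i - ∂f_i/∂x_j) dx_i ∧ dx_j.
  coefficient of dx ∧ dy: ∂f_2/∂x - ∂f_1/∂y = ∂(-2*x*y - 3*x + 1)/∂x - ∂(-x^2)/∂y = -2*y - 3
Assembling: d(omega) = (-2*y - 3) dx ∧ dy.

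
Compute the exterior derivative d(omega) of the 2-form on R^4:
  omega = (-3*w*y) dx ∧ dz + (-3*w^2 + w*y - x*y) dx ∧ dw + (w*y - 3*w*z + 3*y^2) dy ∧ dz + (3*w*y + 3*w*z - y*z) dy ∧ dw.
d(omega) = (3*w) dx ∧ dy ∧ dz + (-3*y) dx ∧ dz ∧ dw + (-w + x) dx ∧ dy ∧ dw + (-3*w + 2*y - 3*z) dy ∧ dz ∧ dw

For a 2-form omega = sum_{i<j} g_{ij} dx_i ∧ dx_j, the exterior derivative is
  d(omega) = sum_{i<j} d(g_{ij}) ∧ dx_i ∧ dx_j = sum_{i<j, k} (∂g_{ij}/∂x_k) dx_k ∧ dx_i ∧ dx_j.
Expand each term, using dx_k ∧ dx_i ∧ dx_j = sgn(permutation) dx_{(a)} ∧ dx_{(b)} ∧ dx_{(c)} with (a < b < c) sorted:
  d(-3*w*y) includes (∂/∂y)(-3*w*y) dy = (-3*w) dy, which multiplied by dx ∧ dz gives (3*w) dx ∧ dy ∧ dz
  d(-3*w*y) includes (∂/∂w)(-3*w*y) dw = (-3*y) dw, which multiplied by dx ∧ dz gives (-3*y) dx ∧ dz ∧ dw
  d(-3*w^2 + w*y - x*y) includes (∂/∂y)(-3*w^2 + w*y - x*y) dy = (w - x) dy, which multiplied by dx ∧ dw gives (-w + x) dx ∧ dy ∧ dw
  d(w*y - 3*w*z + 3*y^2) includes (∂/∂w)(w*y - 3*w*z + 3*y^2) dw = (y - 3*z) dw, which multiplied by dy ∧ dz gives (y - 3*z) dy ∧ dz ∧ dw
  d(3*w*y + 3*w*z - y*z) includes (∂/∂z)(3*w*y + 3*w*z - y*z) dz = (3*w - y) dz, which multiplied by dy ∧ dw gives (-3*w + y) dy ∧ dz ∧ dw
Collecting like 3-forms: d(omega) = (3*w) dx ∧ dy ∧ dz + (-3*y) dx ∧ dz ∧ dw + (-w + x) dx ∧ dy ∧ dw + (-3*w + 2*y - 3*z) dy ∧ dz ∧ dw.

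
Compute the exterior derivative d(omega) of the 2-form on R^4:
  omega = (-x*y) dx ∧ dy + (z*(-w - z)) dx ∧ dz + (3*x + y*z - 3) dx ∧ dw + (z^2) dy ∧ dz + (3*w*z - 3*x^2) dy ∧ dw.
d(omega) = (-y - z) dx ∧ dz ∧ dw + (-6*x - z) dx ∧ dy ∧ dw + (-3*w) dy ∧ dz ∧ dw

For a 2-form omega = sum_{i<j} g_{ij} dx_i ∧ dx_j, the exterior derivative is
  d(omega) = sum_{i<j} d(g_{ij}) ∧ dx_i ∧ dx_j = sum_{i<j, k} (∂g_{ij}/∂x_k) dx_k ∧ dx_i ∧ dx_j.
Expand each term, using dx_k ∧ dx_i ∧ dx_j = sgn(permutation) dx_{(a)} ∧ dx_{(b)} ∧ dx_{(c)} with (a < b < c) sorted:
  d(z*(-w - z)) includes (∂/∂w)(z*(-w - z)) dw = (-z) dw, which multiplied by dx ∧ dz gives (-z) dx ∧ dz ∧ dw
  d(3*x + y*z - 3) includes (∂/∂y)(3*x + y*z - 3) dy = (z) dy, which multiplied by dx ∧ dw gives (-z) dx ∧ dy ∧ dw
  d(3*x + y*z - 3) includes (∂/∂z)(3*x + y*z - 3) dz = (y) dz, which multiplied by dx ∧ dw gives (-y) dx ∧ dz ∧ dw
  d(3*w*z - 3*x^2) includes (∂/∂x)(3*w*z - 3*x^2) dx = (-6*x) dx, which multiplied by dy ∧ dw gives (-6*x) dx ∧ dy ∧ dw
  d(3*w*z - 3*x^2) includes (∂/∂z)(3*w*z - 3*x^2) dz = (3*w) dz, which multiplied by dy ∧ dw gives (-3*w) dy ∧ dz ∧ dw
Collecting like 3-forms: d(omega) = (-y - z) dx ∧ dz ∧ dw + (-6*x - z) dx ∧ dy ∧ dw + (-3*w) dy ∧ dz ∧ dw.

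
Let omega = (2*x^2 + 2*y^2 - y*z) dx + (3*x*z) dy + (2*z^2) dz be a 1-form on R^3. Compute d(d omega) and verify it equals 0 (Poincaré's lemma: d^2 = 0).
d(d omega) = 0

Step 1: d omega = sum_{i<j} (∂f_j/∂x_i - ∂f_i/∂x_j) dx_i ∧ dx_j:
  coeff of dx ∧ dy: -4*y + 4*z
  coeff of dx ∧ dz: y
  coeff of dy ∧ dz: -3*x
Step 2: Apply d again to each 2-form coefficient. The only possible 3-form in R^3 is dx ∧ dy ∧ dz, with coefficient
  ∂(coeff of dy∧dz)/∂x - ∂(coeff of dx∧dz)/∂y + ∂(coeff of dx∧dy)/∂z
  = ∂/∂x (-3*x) - ∂/∂y (y) + ∂/∂z (-4*y + 4*z).
Each of these terms simplifies to sums of mixed partials that cancel in pairs. The result is 0 (by equality of mixed partials for smooth functions — Schwarz / Clairaut).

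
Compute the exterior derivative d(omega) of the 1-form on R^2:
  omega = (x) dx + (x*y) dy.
d(omega) = (y) dx ∧ dy

For a 1-form omega = sum_i f_i dx_i, the exterior derivative is
  d(omega) = sum_{i < j} (∂f_j/∂x_i - ∂f_i/∂x_j) dx_i ∧ dx_j.
  coefficient of dx ∧ dy: ∂f_2/∂x - ∂f_1/∂y = ∂(x*y)/∂x - ∂(x)/∂y = y
Assembling: d(omega) = (y) dx ∧ dy.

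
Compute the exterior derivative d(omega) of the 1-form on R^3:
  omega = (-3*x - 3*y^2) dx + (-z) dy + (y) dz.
d(omega) = (6*y) dx ∧ dy + (2) dy ∧ dz

For a 1-form omega = sum_i f_i dx_i, the exterior derivative is
  d(omega) = sum_{i < j} (∂f_j/∂x_i - ∂f_i/∂x_j) dx_i ∧ dx_j.
  coefficient of dx ∧ dy: ∂f_2/∂x - ∂f_1/∂y = ∂(-z)/∂x - ∂(-3*x - 3*y^2)/∂y = 6*y
  coefficient of dy ∧ dz: ∂f_3/∂y - ∂f_2/∂z = ∂(y)/∂y - ∂(-z)/∂z = 2
Assembling: d(omega) = (6*y) dx ∧ dy + (2) dy ∧ dz.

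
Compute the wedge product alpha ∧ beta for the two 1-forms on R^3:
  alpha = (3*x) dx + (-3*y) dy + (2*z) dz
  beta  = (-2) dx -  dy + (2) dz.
alpha ∧ beta = (-3*x - 6*y) dx ∧ dy + (6*x + 4*z) dx ∧ dz + (-6*y + 2*z) dy ∧ dz

Distribute the wedge, using dx_i ∧ dx_j = -dx_j ∧ dx_i and dx_i ∧ dx_i = 0. For each pair (i, j) with i < j, the coefficient of dx_i ∧ dx_j in alpha ∧ beta is (alpha_i * beta_j - alpha_j * beta_i). Collecting: alpha ∧ beta = (-3*x - 6*y) dx ∧ dy + (6*x + 4*z) dx ∧ dz + (-6*y + 2*z) dy ∧ dz.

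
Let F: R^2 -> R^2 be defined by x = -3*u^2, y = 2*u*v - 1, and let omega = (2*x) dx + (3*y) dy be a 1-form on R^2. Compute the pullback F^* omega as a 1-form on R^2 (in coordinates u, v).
F^* omega = (36*u^3 + 12*u*v^2 - 6*v) du + (6*u*(2*u*v - 1)) dv

Using F^*(f dg) = (f ∘ F) d(g ∘ F), substitute each coordinate x_i by F_i(u, v) in f_i, and replace dx_i by d F_i = (∂F_i/∂u) du + (∂F_i/∂v) dv.
  For the x component: f_1(F) = -6*u^2; d F_1 = (-6*u) du + (0) dv
  For the y component: f_2(F) = 6*u*v - 3; d F_2 = (2*v) du + (2*u) dv
Combining and collecting du, dv coefficients:
  coeff of du: 36*u^3 + 12*u*v^2 - 6*v
  coeff of dv: 6*u*(2*u*v - 1)
F^* omega = (36*u^3 + 12*u*v^2 - 6*v) du + (6*u*(2*u*v - 1)) dv.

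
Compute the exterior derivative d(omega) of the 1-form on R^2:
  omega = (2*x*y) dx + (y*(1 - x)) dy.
d(omega) = (-2*x - y) dx ∧ dy

For a 1-form omega = sum_i f_i dx_i, the exterior derivative is
  d(omega) = sum_{i < j} (∂f_j/∂x_i - ∂f_i/∂x_j) dx_i ∧ dx_j.
  coefficient of dx ∧ dy: ∂f_2/∂x - ∂f_1/∂y = ∂(y*(1 - x))/∂x - ∂(2*x*y)/∂y = -2*x - y
Assembling: d(omega) = (-2*x - y) dx ∧ dy.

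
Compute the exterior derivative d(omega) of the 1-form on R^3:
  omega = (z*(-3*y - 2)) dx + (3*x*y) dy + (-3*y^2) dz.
d(omega) = (3*y + 3*z) dx ∧ dy + (3*y + 2) dx ∧ dz + (-6*y) dy ∧ dz

For a 1-form omega = sum_i f_i dx_i, the exterior derivative is
  d(omega) = sum_{i < j} (∂f_j/∂x_i - ∂f_i/∂x_j) dx_i ∧ dx_j.
  coefficient of dx ∧ dy: ∂f_2/∂x - ∂f_1/∂y = ∂(3*x*y)/∂x - ∂(z*(-3*y - 2))/∂y = 3*y + 3*z
  coefficient of dx ∧ dz: ∂f_3/∂x - ∂f_1/∂z = ∂(-3*y^2)/∂x - ∂(z*(-3*y - 2))/∂z = 3*y + 2
  coefficient of dy ∧ dz: ∂f_3/∂y - ∂f_2/∂z = ∂(-3*y^2)/∂y - ∂(3*x*y)/∂z = -6*y
Assembling: d(omega) = (3*y + 3*z) dx ∧ dy + (3*y + 2) dx ∧ dz + (-6*y) dy ∧ dz.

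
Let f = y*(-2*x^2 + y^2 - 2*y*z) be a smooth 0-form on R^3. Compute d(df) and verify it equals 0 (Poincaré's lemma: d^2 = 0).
d(df) = 0

Step 1: df = sum_i (∂f/∂x_i) dx_i = (-4*x*y) dx + (-2*x^2 + 3*y^2 - 4*y*z) dy + (-2*y^2) dz.
Step 2: Apply d again. Using the 1-form formula, the coefficient of dx ∧ dy in d(df) is ∂^2 f/∂x ∂y - ∂^2 f/∂y ∂x = (-4*x) - (-4*x) = 0 (equality of mixed partials for smooth f).
Similarly for dx ∧ dz and dy ∧ dz — all coefficients vanish. So d(df) = 0.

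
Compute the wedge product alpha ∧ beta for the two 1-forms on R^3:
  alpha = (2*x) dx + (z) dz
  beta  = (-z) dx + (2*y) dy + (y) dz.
alpha ∧ beta = (4*x*y) dx ∧ dy + (2*x*y + z^2) dx ∧ dz + (-2*y*z) dy ∧ dz

Distribute the wedge, using dx_i ∧ dx_j = -dx_j ∧ dx_i and dx_i ∧ dx_i = 0. For each pair (i, j) with i < j, the coefficient of dx_i ∧ dx_j in alpha ∧ beta is (alpha_i * beta_j - alpha_j * beta_i). Collecting: alpha ∧ beta = (4*x*y) dx ∧ dy + (2*x*y + z^2) dx ∧ dz + (-2*y*z) dy ∧ dz.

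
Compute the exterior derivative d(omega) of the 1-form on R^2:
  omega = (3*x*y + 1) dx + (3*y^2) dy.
d(omega) = (-3*x) dx ∧ dy

For a 1-form omega = sum_i f_i dx_i, the exterior derivative is
  d(omega) = sum_{i < j} (∂f_j/∂x_i - ∂f_i/∂x_j) dx_i ∧ dx_j.
  coefficient of dx ∧ dy: ∂f_2/∂x - ∂f_1/∂y = ∂(3*y^2)/∂x - ∂(3*x*y + 1)/∂y = -3*x
Assembling: d(omega) = (-3*x) dx ∧ dy.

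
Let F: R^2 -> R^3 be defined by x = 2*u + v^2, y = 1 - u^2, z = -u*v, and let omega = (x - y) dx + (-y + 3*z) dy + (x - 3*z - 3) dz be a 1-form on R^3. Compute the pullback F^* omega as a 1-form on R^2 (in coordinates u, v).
F^* omega = (-2*u^3 + 6*u^2*v + 2*u^2 - 3*u*v^2 - 2*u*v + 6*u - v^3 + 2*v^2 + 3*v - 2) du + (-u^2*v - 2*u^2 - u*v^2 + 4*u*v + 3*u + 2*v^3 - 2*v) dv

Using F^*(f dg) = (f ∘ F) d(g ∘ F), substitute each coordinate x_i by F_i(u, v) in f_i, and replace dx_i by d F_i = (∂F_i/∂u) du + (∂F_i/∂v) dv.
  For the x component: f_1(F) = u^2 + 2*u + v^2 - 1; d F_1 = (2) du + (2*v) dv
  For the y component: f_2(F) = u^2 - 3*u*v - 1; d F_2 = (-2*u) du + (0) dv
  For the z component: f_3(F) = 3*u*v + 2*u + v^2 - 3; d F_3 = (-v) du + (-u) dv
Combining and collecting du, dv coefficients:
  coeff of du: -2*u^3 + 6*u^2*v + 2*u^2 - 3*u*v^2 - 2*u*v + 6*u - v^3 + 2*v^2 + 3*v - 2
  coeff of dv: -u^2*v - 2*u^2 - u*v^2 + 4*u*v + 3*u + 2*v^3 - 2*v
F^* omega = (-2*u^3 + 6*u^2*v + 2*u^2 - 3*u*v^2 - 2*u*v + 6*u - v^3 + 2*v^2 + 3*v - 2) du + (-u^2*v - 2*u^2 - u*v^2 + 4*u*v + 3*u + 2*v^3 - 2*v) dv.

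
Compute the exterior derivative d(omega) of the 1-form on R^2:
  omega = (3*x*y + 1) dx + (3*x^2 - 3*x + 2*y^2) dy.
d(omega) = (3*x - 3) dx ∧ dy

For a 1-form omega = sum_i f_i dx_i, the exterior derivative is
  d(omega) = sum_{i < j} (∂f_j/∂x_i - ∂f_i/∂x_j) dx_i ∧ dx_j.
  coefficient of dx ∧ dy: ∂f_2/∂x - ∂f_1/∂y = ∂(3*x^2 - 3*x + 2*y^2)/∂x - ∂(3*x*y + 1)/∂y = 3*x - 3
Assembling: d(omega) = (3*x - 3) dx ∧ dy.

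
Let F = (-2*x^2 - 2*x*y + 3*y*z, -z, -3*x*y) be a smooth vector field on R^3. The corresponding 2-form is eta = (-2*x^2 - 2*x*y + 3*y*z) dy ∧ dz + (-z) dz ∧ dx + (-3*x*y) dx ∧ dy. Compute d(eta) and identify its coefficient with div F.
d(eta) = (-4*x - 2*y) dx ∧ dy ∧ dz; div F = -4*x - 2*y

For a 2-form in R^3 of the form above, applying d gives a 3-form with coefficient ∂P/∂x + ∂Q/∂y + ∂R/∂z:
  ∂P/∂x = -4*x - 2*y
  ∂Q/∂y = 0
  ∂R/∂z = 0
Sum = -4*x - 2*y, which is exactly div F.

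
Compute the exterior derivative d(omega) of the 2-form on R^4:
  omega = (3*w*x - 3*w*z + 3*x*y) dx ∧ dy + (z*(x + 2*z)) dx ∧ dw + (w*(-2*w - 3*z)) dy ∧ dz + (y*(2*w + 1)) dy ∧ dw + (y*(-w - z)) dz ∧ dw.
d(omega) = (-3*w) dx ∧ dy ∧ dz + (3*x - 3*z) dx ∧ dy ∧ dw + (-x - 4*z) dx ∧ dz ∧ dw + (-5*w - 4*z) dy ∧ dz ∧ dw

For a 2-form omega = sum_{i<j} g_{ij} dx_i ∧ dx_j, the exterior derivative is
  d(omega) = sum_{i<j} d(g_{ij}) ∧ dx_i ∧ dx_j = sum_{i<j, k} (∂g_{ij}/∂x_k) dx_k ∧ dx_i ∧ dx_j.
Expand each term, using dx_k ∧ dx_i ∧ dx_j = sgn(permutation) dx_{(a)} ∧ dx_{(b)} ∧ dx_{(c)} with (a < b < c) sorted:
  d(3*w*x - 3*w*z + 3*x*y) includes (∂/∂z)(3*w*x - 3*w*z + 3*x*y) dz = (-3*w) dz, which multiplied by dx ∧ dy gives (-3*w) dx ∧ dy ∧ dz
  d(3*w*x - 3*w*z + 3*x*y) includes (∂/∂w)(3*w*x - 3*w*z + 3*x*y) dw = (3*x - 3*z) dw, which multiplied by dx ∧ dy gives (3*x - 3*z) dx ∧ dy ∧ dw
  d(z*(x + 2*z)) includes (∂/∂z)(z*(x + 2*z)) dz = (x + 4*z) dz, which multiplied by dx ∧ dw gives (-x - 4*z) dx ∧ dz ∧ dw
  d(w*(-2*w - 3*z)) includes (∂/∂w)(w*(-2*w - 3*z)) dw = (-4*w - 3*z) dw, which multiplied by dy ∧ dz gives (-4*w - 3*z) dy ∧ dz ∧ dw
  d(y*(-w - z)) includes (∂/∂y)(y*(-w - z)) dy = (-w - z) dy, which multiplied by dz ∧ dw gives (-w - z) dy ∧ dz ∧ dw
Collecting like 3-forms: d(omega) = (-3*w) dx ∧ dy ∧ dz + (3*x - 3*z) dx ∧ dy ∧ dw + (-x - 4*z) dx ∧ dz ∧ dw + (-5*w - 4*z) dy ∧ dz ∧ dw.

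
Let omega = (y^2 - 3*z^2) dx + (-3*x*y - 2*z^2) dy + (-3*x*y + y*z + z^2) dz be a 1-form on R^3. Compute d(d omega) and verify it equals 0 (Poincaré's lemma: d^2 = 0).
d(d omega) = 0

Step 1: d omega = sum_{i<j} (∂f_j/∂x_i - ∂f_i/∂x_j) dx_i ∧ dx_j:
  coeff of dx ∧ dy: -5*y
  coeff of dx ∧ dz: -3*y + 6*z
  coeff of dy ∧ dz: -3*x + 5*z
Step 2: Apply d again to each 2-form coefficient. The only possible 3-form in R^3 is dx ∧ dy ∧ dz, with coefficient
  ∂(coeff of dy∧dz)/∂x - ∂(coeff of dx∧dz)/∂y + ∂(coeff of dx∧dy)/∂z
  = ∂/∂x (-3*x + 5*z) - ∂/∂y (-3*y + 6*z) + ∂/∂z (-5*y).
Each of these terms simplifies to sums of mixed partials that cancel in pairs. The result is 0 (by equality of mixed partials for smooth functions — Schwarz / Clairaut).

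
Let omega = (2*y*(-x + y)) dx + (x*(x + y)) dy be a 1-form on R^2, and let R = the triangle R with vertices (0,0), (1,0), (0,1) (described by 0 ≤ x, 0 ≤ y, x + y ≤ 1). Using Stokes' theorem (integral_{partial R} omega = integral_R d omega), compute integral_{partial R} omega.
integral_(partial R) omega = 1/6

Stokes: integral_partial_R omega = integral_R d omega with d omega = (∂Q/∂x - ∂P/∂y) dx ∧ dy.
  ∂Q/∂x = 2*x + y
  ∂P/∂y = -2*x + 4*y
  integrand = ∂Q/∂x - ∂P/∂y = 4*x - 3*y.
Integrating over R: integral_0^1 integral_0^{1-x} (4*x - 3*y) dy dx = 1/6.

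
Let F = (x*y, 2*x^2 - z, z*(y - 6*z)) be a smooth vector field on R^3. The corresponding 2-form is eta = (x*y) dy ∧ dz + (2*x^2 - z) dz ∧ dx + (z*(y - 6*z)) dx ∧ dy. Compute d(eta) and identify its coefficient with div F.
d(eta) = (2*y - 12*z) dx ∧ dy ∧ dz; div F = 2*y - 12*z

For a 2-form in R^3 of the form above, applying d gives a 3-form with coefficient ∂P/∂x + ∂Q/∂y + ∂R/∂z:
  ∂P/∂x = y
  ∂Q/∂y = 0
  ∂R/∂z = y - 12*z
Sum = 2*y - 12*z, which is exactly div F.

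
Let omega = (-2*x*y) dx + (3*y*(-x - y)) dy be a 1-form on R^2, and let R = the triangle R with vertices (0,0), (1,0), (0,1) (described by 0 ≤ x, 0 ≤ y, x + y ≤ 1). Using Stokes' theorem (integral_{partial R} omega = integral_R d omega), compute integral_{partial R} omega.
integral_(partial R) omega = -1/6

Stokes: integral_partial_R omega = integral_R d omega with d omega = (∂Q/∂x - ∂P/∂y) dx ∧ dy.
  ∂Q/∂x = -3*y
  ∂P/∂y = -2*x
  integrand = ∂Q/∂x - ∂P/∂y = 2*x - 3*y.
Integrating over R: integral_0^1 integral_0^{1-x} (2*x - 3*y) dy dx = -1/6.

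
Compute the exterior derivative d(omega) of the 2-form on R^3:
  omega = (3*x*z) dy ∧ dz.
d(omega) = (3*z) dx ∧ dy ∧ dz

For a 2-form omega = sum_{i<j} g_{ij} dx_i ∧ dx_j, the exterior derivative is
  d(omega) = sum_{i<j} d(g_{ij}) ∧ dx_i ∧ dx_j = sum_{i<j, k} (∂g_{ij}/∂x_k) dx_k ∧ dx_i ∧ dx_j.
Expand each term, using dx_k ∧ dx_i ∧ dx_j = sgn(permutation) dx_{(a)} ∧ dx_{(b)} ∧ dx_{(c)} with (a < b < c) sorted:
  d(3*x*z) includes (∂/∂x)(3*x*z) dx = (3*z) dx, which multiplied by dy ∧ dz gives (3*z) dx ∧ dy ∧ dz
Collecting like 3-forms: d(omega) = (3*z) dx ∧ dy ∧ dz.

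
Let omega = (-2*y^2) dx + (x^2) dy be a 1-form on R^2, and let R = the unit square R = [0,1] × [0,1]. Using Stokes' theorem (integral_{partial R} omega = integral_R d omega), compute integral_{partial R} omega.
integral_(partial R) omega = 3

Stokes: integral_partial_R omega = integral_R d omega with d omega = (∂Q/∂x - ∂P/∂y) dx ∧ dy.
  ∂Q/∂x = 2*x
  ∂P/∂y = -4*y
  integrand = ∂Q/∂x - ∂P/∂y = 2*x + 4*y.
Integrating over R: integral_0^1 integral_0^1 (2*x + 4*y) dx dy = 3.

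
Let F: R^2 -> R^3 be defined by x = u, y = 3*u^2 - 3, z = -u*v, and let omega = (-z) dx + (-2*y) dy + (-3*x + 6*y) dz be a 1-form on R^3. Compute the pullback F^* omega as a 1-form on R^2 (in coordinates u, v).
F^* omega = (-36*u^3 - 18*u^2*v + 4*u*v + 36*u + 18*v) du + (3*u*(-6*u^2 + u + 6)) dv

Using F^*(f dg) = (f ∘ F) d(g ∘ F), substitute each coordinate x_i by F_i(u, v) in f_i, and replace dx_i by d F_i = (∂F_i/∂u) du + (∂F_i/∂v) dv.
  For the x component: f_1(F) = u*v; d F_1 = (1) du + (0) dv
  For the y component: f_2(F) = 6 - 6*u^2; d F_2 = (6*u) du + (0) dv
  For the z component: f_3(F) = 18*u^2 - 3*u - 18; d F_3 = (-v) du + (-u) dv
Combining and collecting du, dv coefficients:
  coeff of du: -36*u^3 - 18*u^2*v + 4*u*v + 36*u + 18*v
  coeff of dv: 3*u*(-6*u^2 + u + 6)
F^* omega = (-36*u^3 - 18*u^2*v + 4*u*v + 36*u + 18*v) du + (3*u*(-6*u^2 + u + 6)) dv.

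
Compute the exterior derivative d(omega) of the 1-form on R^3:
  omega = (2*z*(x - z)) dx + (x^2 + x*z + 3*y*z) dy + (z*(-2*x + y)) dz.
d(omega) = (2*x + z) dx ∧ dy + (-2*x + 2*z) dx ∧ dz + (-x - 3*y + z) dy ∧ dz

For a 1-form omega = sum_i f_i dx_i, the exterior derivative is
  d(omega) = sum_{i < j} (∂f_j/∂x_i - ∂f_i/∂x_j) dx_i ∧ dx_j.
  coefficient of dx ∧ dy: ∂f_2/∂x - ∂f_1/∂y = ∂(x^2 + x*z + 3*y*z)/∂x - ∂(2*z*(x - z))/∂y = 2*x + z
  coefficient of dx ∧ dz: ∂f_3/∂x - ∂f_1/∂z = ∂(z*(-2*x + y))/∂x - ∂(2*z*(x - z))/∂z = -2*x + 2*z
  coefficient of dy ∧ dz: ∂f_3/∂y - ∂f_2/∂z = ∂(z*(-2*x + y))/∂y - ∂(x^2 + x*z + 3*y*z)/∂z = -x - 3*y + z
Assembling: d(omega) = (2*x + z) dx ∧ dy + (-2*x + 2*z) dx ∧ dz + (-x - 3*y + z) dy ∧ dz.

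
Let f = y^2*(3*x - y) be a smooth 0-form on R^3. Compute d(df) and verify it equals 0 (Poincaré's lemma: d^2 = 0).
d(df) = 0

Step 1: df = sum_i (∂f/∂x_i) dx_i = (3*y^2) dx + (3*y*(2*x - y)) dy + (0) dz.
Step 2: Apply d again. Using the 1-form formula, the coefficient of dx ∧ dy in d(df) is ∂^2 f/∂x ∂y - ∂^2 f/∂y ∂x = (6*y) - (6*y) = 0 (equality of mixed partials for smooth f).
Similarly for dx ∧ dz and dy ∧ dz — all coefficients vanish. So d(df) = 0.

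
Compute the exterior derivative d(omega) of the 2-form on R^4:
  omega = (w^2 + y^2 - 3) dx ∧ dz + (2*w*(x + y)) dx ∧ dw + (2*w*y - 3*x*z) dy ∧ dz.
d(omega) = (-2*y - 3*z) dx ∧ dy ∧ dz + (2*w) dx ∧ dz ∧ dw + (-2*w) dx ∧ dy ∧ dw + (2*y) dy ∧ dz ∧ dw

For a 2-form omega = sum_{i<j} g_{ij} dx_i ∧ dx_j, the exterior derivative is
  d(omega) = sum_{i<j} d(g_{ij}) ∧ dx_i ∧ dx_j = sum_{i<j, k} (∂g_{ij}/∂x_k) dx_k ∧ dx_i ∧ dx_j.
Expand each term, using dx_k ∧ dx_i ∧ dx_j = sgn(permutation) dx_{(a)} ∧ dx_{(b)} ∧ dx_{(c)} with (a < b < c) sorted:
  d(w^2 + y^2 - 3) includes (∂/∂y)(w^2 + y^2 - 3) dy = (2*y) dy, which multiplied by dx ∧ dz gives (-2*y) dx ∧ dy ∧ dz
  d(w^2 + y^2 - 3) includes (∂/∂w)(w^2 + y^2 - 3) dw = (2*w) dw, which multiplied by dx ∧ dz gives (2*w) dx ∧ dz ∧ dw
  d(2*w*(x + y)) includes (∂/∂y)(2*w*(x + y)) dy = (2*w) dy, which multiplied by dx ∧ dw gives (-2*w) dx ∧ dy ∧ dw
  d(2*w*y - 3*x*z) includes (∂/∂x)(2*w*y - 3*x*z) dx = (-3*z) dx, which multiplied by dy ∧ dz gives (-3*z) dx ∧ dy ∧ dz
  d(2*w*y - 3*x*z) includes (∂/∂w)(2*w*y - 3*x*z) dw = (2*y) dw, which multiplied by dy ∧ dz gives (2*y) dy ∧ dz ∧ dw
Collecting like 3-forms: d(omega) = (-2*y - 3*z) dx ∧ dy ∧ dz + (2*w) dx ∧ dz ∧ dw + (-2*w) dx ∧ dy ∧ dw + (2*y) dy ∧ dz ∧ dw.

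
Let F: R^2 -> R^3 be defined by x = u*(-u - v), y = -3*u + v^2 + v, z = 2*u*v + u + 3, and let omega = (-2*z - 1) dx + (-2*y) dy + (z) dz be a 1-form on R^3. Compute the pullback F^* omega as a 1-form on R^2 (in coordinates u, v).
F^* omega = (8*u^2*v + 4*u^2 + 8*u*v^2 + 6*u*v - 3*u + 6*v^2 + 19*v + 3) du + (8*u^2*v + 4*u^2 + 12*u*v + 19*u - 4*v^3 - 6*v^2 - 2*v) dv

Using F^*(f dg) = (f ∘ F) d(g ∘ F), substitute each coordinate x_i by F_i(u, v) in f_i, and replace dx_i by d F_i = (∂F_i/∂u) du + (∂F_i/∂v) dv.
  For the x component: f_1(F) = -4*u*v - 2*u - 7; d F_1 = (-2*u - v) du + (-u) dv
  For the y component: f_2(F) = 6*u - 2*v^2 - 2*v; d F_2 = (-3) du + (2*v + 1) dv
  For the z component: f_3(F) = 2*u*v + u + 3; d F_3 = (2*v + 1) du + (2*u) dv
Combining and collecting du, dv coefficients:
  coeff of du: 8*u^2*v + 4*u^2 + 8*u*v^2 + 6*u*v - 3*u + 6*v^2 + 19*v + 3
  coeff of dv: 8*u^2*v + 4*u^2 + 12*u*v + 19*u - 4*v^3 - 6*v^2 - 2*v
F^* omega = (8*u^2*v + 4*u^2 + 8*u*v^2 + 6*u*v - 3*u + 6*v^2 + 19*v + 3) du + (8*u^2*v + 4*u^2 + 12*u*v + 19*u - 4*v^3 - 6*v^2 - 2*v) dv.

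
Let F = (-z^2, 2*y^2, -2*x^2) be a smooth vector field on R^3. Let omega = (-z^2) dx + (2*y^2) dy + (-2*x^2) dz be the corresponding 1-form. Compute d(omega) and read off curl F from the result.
d(omega) = (0) dy ∧ dz + (4*x - 2*z) dz ∧ dx + (0) dx ∧ dy; curl F = (0, 4*x - 2*z, 0)

d omega = sum_{i<j} (∂f_j/∂x_i - ∂f_i/∂x_j) dx_i ∧ dx_j. Under the identification (dy ∧ dz, dz ∧ dx, dx ∧ dy) ↔ (e_x, e_y, e_z), the coefficients are exactly the components of curl F. Compute:
  ∂R/∂y - ∂Q/∂z = (0) - (0) = 0
  ∂P/∂z - ∂R/∂x = (-2*z) - (-4*x) = 4*x - 2*z
  ∂Q/∂x - ∂P/∂y = (0) - (0) = 0.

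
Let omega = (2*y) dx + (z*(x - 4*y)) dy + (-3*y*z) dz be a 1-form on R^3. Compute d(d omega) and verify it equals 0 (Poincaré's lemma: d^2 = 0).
d(d omega) = 0

Step 1: d omega = sum_{i<j} (∂f_j/∂x_i - ∂f_i/∂x_j) dx_i ∧ dx_j:
  coeff of dx ∧ dy: z - 2
  coeff of dx ∧ dz: 0
  coeff of dy ∧ dz: -x + 4*y - 3*z
Step 2: Apply d again to each 2-form coefficient. The only possible 3-form in R^3 is dx ∧ dy ∧ dz, with coefficient
  ∂(coeff of dy∧dz)/∂x - ∂(coeff of dx∧dz)/∂y + ∂(coeff of dx∧dy)/∂z
  = ∂/∂x (-x + 4*y - 3*z) - ∂/∂y (0) + ∂/∂z (z - 2).
Each of these terms simplifies to sums of mixed partials that cancel in pairs. The result is 0 (by equality of mixed partials for smooth functions — Schwarz / Clairaut).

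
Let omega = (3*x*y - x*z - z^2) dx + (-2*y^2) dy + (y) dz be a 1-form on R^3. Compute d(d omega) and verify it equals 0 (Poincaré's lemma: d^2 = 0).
d(d omega) = 0

Step 1: d omega = sum_{i<j} (∂f_j/∂x_i - ∂f_i/∂x_j) dx_i ∧ dx_j:
  coeff of dx ∧ dy: -3*x
  coeff of dx ∧ dz: x + 2*z
  coeff of dy ∧ dz: 1
Step 2: Apply d again to each 2-form coefficient. The only possible 3-form in R^3 is dx ∧ dy ∧ dz, with coefficient
  ∂(coeff of dy∧dz)/∂x - ∂(coeff of dx∧dz)/∂y + ∂(coeff of dx∧dy)/∂z
  = ∂/∂x (1) - ∂/∂y (x + 2*z) + ∂/∂z (-3*x).
Each of these terms simplifies to sums of mixed partials that cancel in pairs. The result is 0 (by equality of mixed partials for smooth functions — Schwarz / Clairaut).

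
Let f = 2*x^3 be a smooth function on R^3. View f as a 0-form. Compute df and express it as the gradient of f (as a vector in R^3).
df = (6*x^2) dx + (0) dy + (0) dz; grad f = (6*x^2, 0, 0)

For a 0-form f, d f = (∂f/∂x) dx + (∂f/∂y) dy + (∂f/∂z) dz. The components of the vector representation are exactly the entries of grad f in Cartesian coordinates:
  ∂f/∂x = 6*x^2
  ∂f/∂y = 0
  ∂f/∂z = 0.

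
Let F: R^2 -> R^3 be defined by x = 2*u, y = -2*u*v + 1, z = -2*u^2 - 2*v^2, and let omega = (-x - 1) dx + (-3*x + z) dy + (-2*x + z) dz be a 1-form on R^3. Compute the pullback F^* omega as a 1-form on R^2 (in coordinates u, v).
F^* omega = (8*u^3 + 4*u^2*v + 16*u^2 + 8*u*v^2 + 12*u*v - 4*u + 4*v^3 - 2) du + (4*u^3 + 8*u^2*v + 12*u^2 + 4*u*v^2 + 16*u*v + 8*v^3) dv

Using F^*(f dg) = (f ∘ F) d(g ∘ F), substitute each coordinate x_i by F_i(u, v) in f_i, and replace dx_i by d F_i = (∂F_i/∂u) du + (∂F_i/∂v) dv.
  For the x component: f_1(F) = -2*u - 1; d F_1 = (2) du + (0) dv
  For the y component: f_2(F) = -2*u^2 - 6*u - 2*v^2; d F_2 = (-2*v) du + (-2*u) dv
  For the z component: f_3(F) = -2*u^2 - 4*u - 2*v^2; d F_3 = (-4*u) du + (-4*v) dv
Combining and collecting du, dv coefficients:
  coeff of du: 8*u^3 + 4*u^2*v + 16*u^2 + 8*u*v^2 + 12*u*v - 4*u + 4*v^3 - 2
  coeff of dv: 4*u^3 + 8*u^2*v + 12*u^2 + 4*u*v^2 + 16*u*v + 8*v^3
F^* omega = (8*u^3 + 4*u^2*v + 16*u^2 + 8*u*v^2 + 12*u*v - 4*u + 4*v^3 - 2) du + (4*u^3 + 8*u^2*v + 12*u^2 + 4*u*v^2 + 16*u*v + 8*v^3) dv.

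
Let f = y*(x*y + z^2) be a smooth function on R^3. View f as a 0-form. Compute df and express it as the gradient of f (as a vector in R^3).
df = (y^2) dx + (2*x*y + z^2) dy + (2*y*z) dz; grad f = (y^2, 2*x*y + z^2, 2*y*z)

For a 0-form f, d f = (∂f/∂x) dx + (∂f/∂y) dy + (∂f/∂z) dz. The components of the vector representation are exactly the entries of grad f in Cartesian coordinates:
  ∂f/∂x = y^2
  ∂f/∂y = 2*x*y + z^2
  ∂f/∂z = 2*y*z.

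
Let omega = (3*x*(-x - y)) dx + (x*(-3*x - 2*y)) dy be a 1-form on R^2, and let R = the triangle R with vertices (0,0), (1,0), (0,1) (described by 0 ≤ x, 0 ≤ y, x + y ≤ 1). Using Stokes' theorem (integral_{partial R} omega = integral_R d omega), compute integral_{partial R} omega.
integral_(partial R) omega = -5/6

Stokes: integral_partial_R omega = integral_R d omega with d omega = (∂Q/∂x - ∂P/∂y) dx ∧ dy.
  ∂Q/∂x = -6*x - 2*y
  ∂P/∂y = -3*x
  integrand = ∂Q/∂x - ∂P/∂y = -3*x - 2*y.
Integrating over R: integral_0^1 integral_0^{1-x} (-3*x - 2*y) dy dx = -5/6.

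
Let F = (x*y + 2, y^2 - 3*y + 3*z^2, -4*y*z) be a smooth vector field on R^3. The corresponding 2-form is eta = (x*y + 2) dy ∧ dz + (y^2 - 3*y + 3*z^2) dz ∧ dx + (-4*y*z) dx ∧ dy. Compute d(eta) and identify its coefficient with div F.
d(eta) = (-y - 3) dx ∧ dy ∧ dz; div F = -y - 3

For a 2-form in R^3 of the form above, applying d gives a 3-form with coefficient ∂P/∂x + ∂Q/∂y + ∂R/∂z:
  ∂P/∂x = y
  ∂Q/∂y = 2*y - 3
  ∂R/∂z = -4*y
Sum = -y - 3, which is exactly div F.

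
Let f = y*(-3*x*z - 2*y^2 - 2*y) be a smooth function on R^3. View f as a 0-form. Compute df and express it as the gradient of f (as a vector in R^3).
df = (-3*y*z) dx + (-3*x*z - 6*y^2 - 4*y) dy + (-3*x*y) dz; grad f = (-3*y*z, -3*x*z - 6*y^2 - 4*y, -3*x*y)

For a 0-form f, d f = (∂f/∂x) dx + (∂f/∂y) dy + (∂f/∂z) dz. The components of the vector representation are exactly the entries of grad f in Cartesian coordinates:
  ∂f/∂x = -3*y*z
  ∂f/∂y = -3*x*z - 6*y^2 - 4*y
  ∂f/∂z = -3*x*y.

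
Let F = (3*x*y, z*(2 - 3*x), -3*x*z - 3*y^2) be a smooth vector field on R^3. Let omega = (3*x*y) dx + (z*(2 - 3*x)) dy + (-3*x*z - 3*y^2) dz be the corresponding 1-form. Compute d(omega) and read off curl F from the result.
d(omega) = (3*x - 6*y - 2) dy ∧ dz + (3*z) dz ∧ dx + (-3*x - 3*z) dx ∧ dy; curl F = (3*x - 6*y - 2, 3*z, -3*x - 3*z)

d omega = sum_{i<j} (∂f_j/∂x_i - ∂f_i/∂x_j) dx_i ∧ dx_j. Under the identification (dy ∧ dz, dz ∧ dx, dx ∧ dy) ↔ (e_x, e_y, e_z), the coefficients are exactly the components of curl F. Compute:
  ∂R/∂y - ∂Q/∂z = (-6*y) - (2 - 3*x) = 3*x - 6*y - 2
  ∂P/∂z - ∂R/∂x = (0) - (-3*z) = 3*z
  ∂Q/∂x - ∂P/∂y = (-3*z) - (3*x) = -3*x - 3*z.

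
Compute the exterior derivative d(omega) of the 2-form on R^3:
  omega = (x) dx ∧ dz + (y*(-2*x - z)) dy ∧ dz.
d(omega) = (-2*y) dx ∧ dy ∧ dz

For a 2-form omega = sum_{i<j} g_{ij} dx_i ∧ dx_j, the exterior derivative is
  d(omega) = sum_{i<j} d(g_{ij}) ∧ dx_i ∧ dx_j = sum_{i<j, k} (∂g_{ij}/∂x_k) dx_k ∧ dx_i ∧ dx_j.
Expand each term, using dx_k ∧ dx_i ∧ dx_j = sgn(permutation) dx_{(a)} ∧ dx_{(b)} ∧ dx_{(c)} with (a < b < c) sorted:
  d(y*(-2*x - z)) includes (∂/∂x)(y*(-2*x - z)) dx = (-2*y) dx, which multiplied by dy ∧ dz gives (-2*y) dx ∧ dy ∧ dz
Collecting like 3-forms: d(omega) = (-2*y) dx ∧ dy ∧ dz.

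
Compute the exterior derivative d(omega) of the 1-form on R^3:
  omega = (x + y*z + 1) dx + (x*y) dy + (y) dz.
d(omega) = (y - z) dx ∧ dy + (-y) dx ∧ dz + (1) dy ∧ dz

For a 1-form omega = sum_i f_i dx_i, the exterior derivative is
  d(omega) = sum_{i < j} (∂f_j/∂x_i - ∂f_i/∂x_j) dx_i ∧ dx_j.
  coefficient of dx ∧ dy: ∂f_2/∂x - ∂f_1/∂y = ∂(x*y)/∂x - ∂(x + y*z + 1)/∂y = y - z
  coefficient of dx ∧ dz: ∂f_3/∂x - ∂f_1/∂z = ∂(y)/∂x - ∂(x + y*z + 1)/∂z = -y
  coefficient of dy ∧ dz: ∂f_3/∂y - ∂f_2/∂z = ∂(y)/∂y - ∂(x*y)/∂z = 1
Assembling: d(omega) = (y - z) dx ∧ dy + (-y) dx ∧ dz + (1) dy ∧ dz.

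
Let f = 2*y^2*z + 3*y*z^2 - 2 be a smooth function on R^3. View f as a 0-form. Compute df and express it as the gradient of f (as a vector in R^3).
df = (0) dx + (z*(4*y + 3*z)) dy + (2*y*(y + 3*z)) dz; grad f = (0, z*(4*y + 3*z), 2*y*(y + 3*z))

For a 0-form f, d f = (∂f/∂x) dx + (∂f/∂y) dy + (∂f/∂z) dz. The components of the vector representation are exactly the entries of grad f in Cartesian coordinates:
  ∂f/∂x = 0
  ∂f/∂y = z*(4*y + 3*z)
  ∂f/∂z = 2*y*(y + 3*z).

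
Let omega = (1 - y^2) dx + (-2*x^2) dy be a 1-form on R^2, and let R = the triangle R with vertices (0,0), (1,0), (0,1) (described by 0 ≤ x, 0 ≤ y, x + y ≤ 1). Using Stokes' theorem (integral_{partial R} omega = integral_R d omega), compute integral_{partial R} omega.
integral_(partial R) omega = -1/3

Stokes: integral_partial_R omega = integral_R d omega with d omega = (∂Q/∂x - ∂P/∂y) dx ∧ dy.
  ∂Q/∂x = -4*x
  ∂P/∂y = -2*y
  integrand = ∂Q/∂x - ∂P/∂y = -4*x + 2*y.
Integrating over R: integral_0^1 integral_0^{1-x} (-4*x + 2*y) dy dx = -1/3.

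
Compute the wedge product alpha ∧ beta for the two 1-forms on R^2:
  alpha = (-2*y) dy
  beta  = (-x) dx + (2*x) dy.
alpha ∧ beta = (-2*x*y) dx ∧ dy

Distribute the wedge, using dx_i ∧ dx_j = -dx_j ∧ dx_i and dx_i ∧ dx_i = 0. For each pair (i, j) with i < j, the coefficient of dx_i ∧ dx_j in alpha ∧ beta is (alpha_i * beta_j - alpha_j * beta_i). Collecting: alpha ∧ beta = (-2*x*y) dx ∧ dy.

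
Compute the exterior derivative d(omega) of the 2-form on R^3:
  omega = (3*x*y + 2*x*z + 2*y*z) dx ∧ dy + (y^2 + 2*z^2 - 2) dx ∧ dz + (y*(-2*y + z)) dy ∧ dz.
d(omega) = (2*x) dx ∧ dy ∧ dz

For a 2-form omega = sum_{i<j} g_{ij} dx_i ∧ dx_j, the exterior derivative is
  d(omega) = sum_{i<j} d(g_{ij}) ∧ dx_i ∧ dx_j = sum_{i<j, k} (∂g_{ij}/∂x_k) dx_k ∧ dx_i ∧ dx_j.
Expand each term, using dx_k ∧ dx_i ∧ dx_j = sgn(permutation) dx_{(a)} ∧ dx_{(b)} ∧ dx_{(c)} with (a < b < c) sorted:
  d(3*x*y + 2*x*z + 2*y*z) includes (∂/∂z)(3*x*y + 2*x*z + 2*y*z) dz = (2*x + 2*y) dz, which multiplied by dx ∧ dy gives (2*x + 2*y) dx ∧ dy ∧ dz
  d(y^2 + 2*z^2 - 2) includes (∂/∂y)(y^2 + 2*z^2 - 2) dy = (2*y) dy, which multiplied by dx ∧ dz gives (-2*y) dx ∧ dy ∧ dz
Collecting like 3-forms: d(omega) = (2*x) dx ∧ dy ∧ dz.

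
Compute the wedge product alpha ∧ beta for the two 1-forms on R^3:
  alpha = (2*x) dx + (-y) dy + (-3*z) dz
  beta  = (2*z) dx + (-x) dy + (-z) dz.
alpha ∧ beta = (-2*x^2 + 2*y*z) dx ∧ dy + (2*z*(-x + 3*z)) dx ∧ dz + (z*(-3*x + y)) dy ∧ dz

Distribute the wedge, using dx_i ∧ dx_j = -dx_j ∧ dx_i and dx_i ∧ dx_i = 0. For each pair (i, j) with i < j, the coefficient of dx_i ∧ dx_j in alpha ∧ beta is (alpha_i * beta_j - alpha_j * beta_i). Collecting: alpha ∧ beta = (-2*x^2 + 2*y*z) dx ∧ dy + (2*z*(-x + 3*z)) dx ∧ dz + (z*(-3*x + y)) dy ∧ dz.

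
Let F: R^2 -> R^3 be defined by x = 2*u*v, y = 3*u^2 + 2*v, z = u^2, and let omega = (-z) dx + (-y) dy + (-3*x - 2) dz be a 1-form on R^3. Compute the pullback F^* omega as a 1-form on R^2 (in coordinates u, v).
F^* omega = (2*u*(-9*u^2 - 7*u*v - 6*v - 2)) du + (-2*u^3 - 6*u^2 - 4*v) dv

Using F^*(f dg) = (f ∘ F) d(g ∘ F), substitute each coordinate x_i by F_i(u, v) in f_i, and replace dx_i by d F_i = (∂F_i/∂u) du + (∂F_i/∂v) dv.
  For the x component: f_1(F) = -u^2; d F_1 = (2*v) du + (2*u) dv
  For the y component: f_2(F) = -3*u^2 - 2*v; d F_2 = (6*u) du + (2) dv
  For the z component: f_3(F) = -6*u*v - 2; d F_3 = (2*u) du + (0) dv
Combining and collecting du, dv coefficients:
  coeff of du: 2*u*(-9*u^2 - 7*u*v - 6*v - 2)
  coeff of dv: -2*u^3 - 6*u^2 - 4*v
F^* omega = (2*u*(-9*u^2 - 7*u*v - 6*v - 2)) du + (-2*u^3 - 6*u^2 - 4*v) dv.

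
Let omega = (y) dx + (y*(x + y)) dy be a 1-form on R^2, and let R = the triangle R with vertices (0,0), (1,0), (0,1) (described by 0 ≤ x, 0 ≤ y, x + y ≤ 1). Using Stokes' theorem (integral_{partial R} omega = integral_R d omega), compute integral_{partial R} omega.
integral_(partial R) omega = -1/3

Stokes: integral_partial_R omega = integral_R d omega with d omega = (∂Q/∂x - ∂P/∂y) dx ∧ dy.
  ∂Q/∂x = y
  ∂P/∂y = 1
  integrand = ∂Q/∂x - ∂P/∂y = y - 1.
Integrating over R: integral_0^1 integral_0^{1-x} (y - 1) dy dx = -1/3.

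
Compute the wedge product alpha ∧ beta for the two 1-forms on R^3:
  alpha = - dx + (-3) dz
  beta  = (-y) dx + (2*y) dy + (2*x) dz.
alpha ∧ beta = (-2*y) dx ∧ dy + (-2*x - 3*y) dx ∧ dz + (6*y) dy ∧ dz

Distribute the wedge, using dx_i ∧ dx_j = -dx_j ∧ dx_i and dx_i ∧ dx_i = 0. For each pair (i, j) with i < j, the coefficient of dx_i ∧ dx_j in alpha ∧ beta is (alpha_i * beta_j - alpha_j * beta_i). Collecting: alpha ∧ beta = (-2*y) dx ∧ dy + (-2*x - 3*y) dx ∧ dz + (6*y) dy ∧ dz.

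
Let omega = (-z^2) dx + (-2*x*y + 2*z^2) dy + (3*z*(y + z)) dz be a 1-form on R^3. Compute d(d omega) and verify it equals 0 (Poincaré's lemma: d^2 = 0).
d(d omega) = 0

Step 1: d omega = sum_{i<j} (∂f_j/∂x_i - ∂f_i/∂x_j) dx_i ∧ dx_j:
  coeff of dx ∧ dy: -2*y
  coeff of dx ∧ dz: 2*z
  coeff of dy ∧ dz: -z
Step 2: Apply d again to each 2-form coefficient. The only possible 3-form in R^3 is dx ∧ dy ∧ dz, with coefficient
  ∂(coeff of dy∧dz)/∂x - ∂(coeff of dx∧dz)/∂y + ∂(coeff of dx∧dy)/∂z
  = ∂/∂x (-z) - ∂/∂y (2*z) + ∂/∂z (-2*y).
Each of these terms simplifies to sums of mixed partials that cancel in pairs. The result is 0 (by equality of mixed partials for smooth functions — Schwarz / Clairaut).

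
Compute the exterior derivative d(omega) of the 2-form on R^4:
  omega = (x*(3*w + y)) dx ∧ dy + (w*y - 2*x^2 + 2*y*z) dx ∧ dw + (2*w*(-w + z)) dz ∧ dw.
d(omega) = (-w + 3*x - 2*z) dx ∧ dy ∧ dw + (-2*y) dx ∧ dz ∧ dw

For a 2-form omega = sum_{i<j} g_{ij} dx_i ∧ dx_j, the exterior derivative is
  d(omega) = sum_{i<j} d(g_{ij}) ∧ dx_i ∧ dx_j = sum_{i<j, k} (∂g_{ij}/∂x_k) dx_k ∧ dx_i ∧ dx_j.
Expand each term, using dx_k ∧ dx_i ∧ dx_j = sgn(permutation) dx_{(a)} ∧ dx_{(b)} ∧ dx_{(c)} with (a < b < c) sorted:
  d(x*(3*w + y)) includes (∂/∂w)(x*(3*w + y)) dw = (3*x) dw, which multiplied by dx ∧ dy gives (3*x) dx ∧ dy ∧ dw
  d(w*y - 2*x^2 + 2*y*z) includes (∂/∂y)(w*y - 2*x^2 + 2*y*z) dy = (w + 2*z) dy, which multiplied by dx ∧ dw gives (-w - 2*z) dx ∧ dy ∧ dw
  d(w*y - 2*x^2 + 2*y*z) includes (∂/∂z)(w*y - 2*x^2 + 2*y*z) dz = (2*y) dz, which multiplied by dx ∧ dw gives (-2*y) dx ∧ dz ∧ dw
Collecting like 3-forms: d(omega) = (-w + 3*x - 2*z) dx ∧ dy ∧ dw + (-2*y) dx ∧ dz ∧ dw.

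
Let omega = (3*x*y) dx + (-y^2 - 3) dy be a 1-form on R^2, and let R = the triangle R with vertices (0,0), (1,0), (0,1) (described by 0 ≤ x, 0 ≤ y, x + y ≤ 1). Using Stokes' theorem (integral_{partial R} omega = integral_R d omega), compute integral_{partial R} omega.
integral_(partial R) omega = -1/2

Stokes: integral_partial_R omega = integral_R d omega with d omega = (∂Q/∂x - ∂P/∂y) dx ∧ dy.
  ∂Q/∂x = 0
  ∂P/∂y = 3*x
  integrand = ∂Q/∂x - ∂P/∂y = -3*x.
Integrating over R: integral_0^1 integral_0^{1-x} (-3*x) dy dx = -1/2.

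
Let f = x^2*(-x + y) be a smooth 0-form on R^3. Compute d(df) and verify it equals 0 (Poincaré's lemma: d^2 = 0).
d(df) = 0

Step 1: df = sum_i (∂f/∂x_i) dx_i = (x*(-3*x + 2*y)) dx + (x^2) dy + (0) dz.
Step 2: Apply d again. Using the 1-form formula, the coefficient of dx ∧ dy in d(df) is ∂^2 f/∂x ∂y - ∂^2 f/∂y ∂x = (2*x) - (2*x) = 0 (equality of mixed partials for smooth f).
Similarly for dx ∧ dz and dy ∧ dz — all coefficients vanish. So d(df) = 0.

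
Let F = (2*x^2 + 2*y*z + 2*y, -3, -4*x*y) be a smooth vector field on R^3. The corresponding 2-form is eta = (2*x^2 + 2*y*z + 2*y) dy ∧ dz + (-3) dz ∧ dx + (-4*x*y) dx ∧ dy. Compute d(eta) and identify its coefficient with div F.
d(eta) = (4*x) dx ∧ dy ∧ dz; div F = 4*x

For a 2-form in R^3 of the form above, applying d gives a 3-form with coefficient ∂P/∂x + ∂Q/∂y + ∂R/∂z:
  ∂P/∂x = 4*x
  ∂Q/∂y = 0
  ∂R/∂z = 0
Sum = 4*x, which is exactly div F.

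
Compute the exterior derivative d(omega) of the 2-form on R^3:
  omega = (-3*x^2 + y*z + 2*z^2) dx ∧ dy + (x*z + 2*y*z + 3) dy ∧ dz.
d(omega) = (y + 5*z) dx ∧ dy ∧ dz

For a 2-form omega = sum_{i<j} g_{ij} dx_i ∧ dx_j, the exterior derivative is
  d(omega) = sum_{i<j} d(g_{ij}) ∧ dx_i ∧ dx_j = sum_{i<j, k} (∂g_{ij}/∂x_k) dx_k ∧ dx_i ∧ dx_j.
Expand each term, using dx_k ∧ dx_i ∧ dx_j = sgn(permutation) dx_{(a)} ∧ dx_{(b)} ∧ dx_{(c)} with (a < b < c) sorted:
  d(-3*x^2 + y*z + 2*z^2) includes (∂/∂z)(-3*x^2 + y*z + 2*z^2) dz = (y + 4*z) dz, which multiplied by dx ∧ dy gives (y + 4*z) dx ∧ dy ∧ dz
  d(x*z + 2*y*z + 3) includes (∂/∂x)(x*z + 2*y*z + 3) dx = (z) dx, which multiplied by dy ∧ dz gives (z) dx ∧ dy ∧ dz
Collecting like 3-forms: d(omega) = (y + 5*z) dx ∧ dy ∧ dz.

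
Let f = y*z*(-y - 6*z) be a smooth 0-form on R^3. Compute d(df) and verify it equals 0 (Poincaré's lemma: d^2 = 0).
d(df) = 0

Step 1: df = sum_i (∂f/∂x_i) dx_i = (0) dx + (2*z*(-y - 3*z)) dy + (y*(-y - 12*z)) dz.
Step 2: Apply d again. Using the 1-form formula, the coefficient of dx ∧ dy in d(df) is ∂^2 f/∂x ∂y - ∂^2 f/∂y ∂x = (0) - (0) = 0 (equality of mixed partials for smooth f).
Similarly for dx ∧ dz and dy ∧ dz — all coefficients vanish. So d(df) = 0.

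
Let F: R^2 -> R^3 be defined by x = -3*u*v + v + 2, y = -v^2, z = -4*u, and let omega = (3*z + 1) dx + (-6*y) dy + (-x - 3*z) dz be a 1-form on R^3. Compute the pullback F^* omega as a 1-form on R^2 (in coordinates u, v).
F^* omega = (24*u*v - 48*u + v + 8) du + (36*u^2 - 15*u - 12*v^3 + 1) dv

Using F^*(f dg) = (f ∘ F) d(g ∘ F), substitute each coordinate x_i by F_i(u, v) in f_i, and replace dx_i by d F_i = (∂F_i/∂u) du + (∂F_i/∂v) dv.
  For the x component: f_1(F) = 1 - 12*u; d F_1 = (-3*v) du + (1 - 3*u) dv
  For the y component: f_2(F) = 6*v^2; d F_2 = (0) du + (-2*v) dv
  For the z component: f_3(F) = 3*u*v + 12*u - v - 2; d F_3 = (-4) du + (0) dv
Combining and collecting du, dv coefficients:
  coeff of du: 24*u*v - 48*u + v + 8
  coeff of dv: 36*u^2 - 15*u - 12*v^3 + 1
F^* omega = (24*u*v - 48*u + v + 8) du + (36*u^2 - 15*u - 12*v^3 + 1) dv.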